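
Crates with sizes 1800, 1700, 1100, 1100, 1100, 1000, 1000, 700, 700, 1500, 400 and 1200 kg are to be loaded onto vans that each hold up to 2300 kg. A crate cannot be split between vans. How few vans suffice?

Total = 1800 + 1700 + 1500 + 1200 + 1100 + 1100 + 1100 + 1000 + 1000 + 700 + 700 + 400 = 13300 kg.
Lower bound: ⌈13300/2300⌉ = 6 vans.
A packing using 7 vans:
  van 1: 1800 + 400 = 2200
  van 2: 1700 = 1700
  van 3: 1500 + 700 = 2200
  van 4: 1200 + 1100 = 2300
  van 5: 1100 + 1100 = 2200
  van 6: 1000 + 1000 = 2000
  van 7: 700 = 700
No arrangement into 6 vans stays within capacity, so 7 is optimal.

7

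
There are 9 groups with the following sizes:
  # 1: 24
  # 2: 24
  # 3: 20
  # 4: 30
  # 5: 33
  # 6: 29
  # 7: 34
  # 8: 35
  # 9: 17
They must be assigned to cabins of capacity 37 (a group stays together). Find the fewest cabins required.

Total = 35 + 34 + 33 + 30 + 29 + 24 + 24 + 20 + 17 = 246.
Lower bound: ⌈246/37⌉ = 7 cabins.
Also, 8 groups each exceed 37/2, and no two of those can share a cabin, so at least 8 cabins are needed.
A packing using 8 cabins:
  cabin 1: 35 = 35
  cabin 2: 34 = 34
  cabin 3: 33 = 33
  cabin 4: 30 = 30
  cabin 5: 29 = 29
  cabin 6: 24 = 24
  cabin 7: 24 = 24
  cabin 8: 20 + 17 = 37
This matches the lower bound, so 8 is optimal.

8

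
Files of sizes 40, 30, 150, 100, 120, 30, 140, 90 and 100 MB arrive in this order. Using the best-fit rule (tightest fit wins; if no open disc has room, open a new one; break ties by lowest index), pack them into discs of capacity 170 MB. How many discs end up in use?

6

  40 → disc 1 (new)  [load 40/170]
  30 → disc 1  [load 70/170]
  150 → disc 2 (new)  [load 150/170]
  100 → disc 1  [load 170/170]
  120 → disc 3 (new)  [load 120/170]
  30 → disc 3  [load 150/170]
  140 → disc 4 (new)  [load 140/170]
  90 → disc 5 (new)  [load 90/170]
  100 → disc 6 (new)  [load 100/170]
6 discs opened.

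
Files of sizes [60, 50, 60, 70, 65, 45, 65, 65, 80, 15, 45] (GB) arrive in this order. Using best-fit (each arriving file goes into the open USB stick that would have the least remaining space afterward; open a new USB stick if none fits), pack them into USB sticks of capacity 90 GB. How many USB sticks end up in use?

9

  60 → USB stick 1 (new)  [load 60/90]
  50 → USB stick 2 (new)  [load 50/90]
  60 → USB stick 3 (new)  [load 60/90]
  70 → USB stick 4 (new)  [load 70/90]
  65 → USB stick 5 (new)  [load 65/90]
  45 → USB stick 6 (new)  [load 45/90]
  65 → USB stick 7 (new)  [load 65/90]
  65 → USB stick 8 (new)  [load 65/90]
  80 → USB stick 9 (new)  [load 80/90]
  15 → USB stick 4  [load 85/90]
  45 → USB stick 6  [load 90/90]
9 USB sticks opened.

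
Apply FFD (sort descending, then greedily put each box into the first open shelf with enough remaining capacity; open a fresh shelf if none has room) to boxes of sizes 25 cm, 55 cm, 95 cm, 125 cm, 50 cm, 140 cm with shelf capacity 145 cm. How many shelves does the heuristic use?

4

Sorted descending: 140, 125, 95, 55, 50, 25.
  140 → shelf 1 (new)  [load 140/145]
  125 → shelf 2 (new)  [load 125/145]
  95 → shelf 3 (new)  [load 95/145]
  55 → shelf 4 (new)  [load 55/145]
  50 → shelf 3  [load 145/145]
  25 → shelf 4  [load 80/145]
4 shelves opened.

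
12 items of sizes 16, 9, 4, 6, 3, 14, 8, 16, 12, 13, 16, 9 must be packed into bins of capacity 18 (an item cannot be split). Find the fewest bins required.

8

Total = 16 + 16 + 16 + 14 + 13 + 12 + 9 + 9 + 8 + 6 + 4 + 3 = 126.
Lower bound: ⌈126/18⌉ = 7 bins.
A packing using 8 bins:
  bin 1: 16 = 16
  bin 2: 16 = 16
  bin 3: 16 = 16
  bin 4: 14 + 4 = 18
  bin 5: 13 + 3 = 16
  bin 6: 12 + 6 = 18
  bin 7: 9 + 9 = 18
  bin 8: 8 = 8
No arrangement into 7 bins stays within capacity, so 8 is optimal.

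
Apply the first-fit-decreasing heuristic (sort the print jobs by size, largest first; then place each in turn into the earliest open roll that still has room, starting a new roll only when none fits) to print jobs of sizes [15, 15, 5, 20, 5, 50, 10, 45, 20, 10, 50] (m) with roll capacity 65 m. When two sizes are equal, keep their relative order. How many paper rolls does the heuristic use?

4

Sorted descending: 50, 50, 45, 20, 20, 15, 15, 10, 10, 5, 5.
  50 → roll 1 (new)  [load 50/65]
  50 → roll 2 (new)  [load 50/65]
  45 → roll 3 (new)  [load 45/65]
  20 → roll 3  [load 65/65]
  20 → roll 4 (new)  [load 20/65]
  15 → roll 1  [load 65/65]
  15 → roll 2  [load 65/65]
  10 → roll 4  [load 30/65]
  10 → roll 4  [load 40/65]
  5 → roll 4  [load 45/65]
  5 → roll 4  [load 50/65]
4 paper rolls opened.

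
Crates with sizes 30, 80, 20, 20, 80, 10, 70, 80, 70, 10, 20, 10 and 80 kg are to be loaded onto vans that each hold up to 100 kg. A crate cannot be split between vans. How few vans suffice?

6

Total = 80 + 80 + 80 + 80 + 70 + 70 + 30 + 20 + 20 + 20 + 10 + 10 + 10 = 580 kg.
Lower bound: ⌈580/100⌉ = 6 vans.
A packing using 6 vans:
  van 1: 80 + 20 = 100
  van 2: 80 + 20 = 100
  van 3: 80 + 20 = 100
  van 4: 80 + 10 + 10 = 100
  van 5: 70 + 30 = 100
  van 6: 70 + 10 = 80
This matches the lower bound, so 6 is optimal.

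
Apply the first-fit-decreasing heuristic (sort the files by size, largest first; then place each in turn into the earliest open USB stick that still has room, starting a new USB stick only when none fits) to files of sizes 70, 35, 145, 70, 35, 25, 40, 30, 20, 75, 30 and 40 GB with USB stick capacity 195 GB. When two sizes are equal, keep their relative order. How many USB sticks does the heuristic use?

4

Sorted descending: 145, 75, 70, 70, 40, 40, 35, 35, 30, 30, 25, 20.
  145 → USB stick 1 (new)  [load 145/195]
  75 → USB stick 2 (new)  [load 75/195]
  70 → USB stick 2  [load 145/195]
  70 → USB stick 3 (new)  [load 70/195]
  40 → USB stick 1  [load 185/195]
  40 → USB stick 2  [load 185/195]
  35 → USB stick 3  [load 105/195]
  35 → USB stick 3  [load 140/195]
  30 → USB stick 3  [load 170/195]
  30 → USB stick 4 (new)  [load 30/195]
  25 → USB stick 3  [load 195/195]
  20 → USB stick 4  [load 50/195]
4 USB sticks opened.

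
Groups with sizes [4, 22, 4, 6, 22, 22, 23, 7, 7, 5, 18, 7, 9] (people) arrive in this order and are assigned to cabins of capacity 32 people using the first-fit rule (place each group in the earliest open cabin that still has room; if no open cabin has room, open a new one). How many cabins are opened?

6

  4 → cabin 1 (new)  [load 4/32]
  22 → cabin 1  [load 26/32]
  4 → cabin 1  [load 30/32]
  6 → cabin 2 (new)  [load 6/32]
  22 → cabin 2  [load 28/32]
  22 → cabin 3 (new)  [load 22/32]
  23 → cabin 4 (new)  [load 23/32]
  7 → cabin 3  [load 29/32]
  7 → cabin 4  [load 30/32]
  5 → cabin 5 (new)  [load 5/32]
  18 → cabin 5  [load 23/32]
  7 → cabin 5  [load 30/32]
  9 → cabin 6 (new)  [load 9/32]
6 cabins opened.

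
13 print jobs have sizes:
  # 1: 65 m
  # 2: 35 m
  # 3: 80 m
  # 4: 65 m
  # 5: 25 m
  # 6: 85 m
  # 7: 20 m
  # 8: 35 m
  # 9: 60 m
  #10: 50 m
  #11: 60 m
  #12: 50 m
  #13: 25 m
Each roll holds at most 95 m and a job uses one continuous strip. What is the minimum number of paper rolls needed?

8

Total = 85 + 80 + 65 + 65 + 60 + 60 + 50 + 50 + 35 + 35 + 25 + 25 + 20 = 655 m.
Lower bound: ⌈655/95⌉ = 7 paper rolls.
Also, 8 print jobs each exceed 95/2 m, and no two of those can share a roll, so at least 8 paper rolls are needed.
A packing using 8 paper rolls:
  roll 1: 85 = 85
  roll 2: 80 = 80
  roll 3: 65 + 25 = 90
  roll 4: 65 + 25 = 90
  roll 5: 60 + 35 = 95
  roll 6: 60 + 35 = 95
  roll 7: 50 + 20 = 70
  roll 8: 50 = 50
This matches the lower bound, so 8 is optimal.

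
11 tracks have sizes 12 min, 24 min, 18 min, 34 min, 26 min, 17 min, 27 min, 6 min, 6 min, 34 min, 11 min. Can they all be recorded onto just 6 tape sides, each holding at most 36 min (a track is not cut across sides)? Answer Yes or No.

Total = 215 min; ⌈215/36⌉ = 6.
The bound of 6 does not rule out 6, but exhaustive search shows no assignment into 6 tape sides of capacity 36 min exists — the minimum is 7.

No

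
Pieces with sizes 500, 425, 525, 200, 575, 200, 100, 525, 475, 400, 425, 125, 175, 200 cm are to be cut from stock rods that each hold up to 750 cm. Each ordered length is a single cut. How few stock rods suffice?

8

Total = 575 + 525 + 525 + 500 + 475 + 425 + 425 + 400 + 200 + 200 + 200 + 175 + 125 + 100 = 4850 cm.
Lower bound: ⌈4850/750⌉ = 7 stock rods.
Also, 8 pieces each exceed 375 cm, and no two of those can share a stock rod, so at least 8 stock rods are needed.
A packing using 8 stock rods:
  stock rod 1: 575 + 175 = 750
  stock rod 2: 525 + 200 = 725
  stock rod 3: 525 + 200 = 725
  stock rod 4: 500 + 200 = 700
  stock rod 5: 475 + 125 + 100 = 700
  stock rod 6: 425 = 425
  stock rod 7: 425 = 425
  stock rod 8: 400 = 400
This matches the lower bound, so 8 is optimal.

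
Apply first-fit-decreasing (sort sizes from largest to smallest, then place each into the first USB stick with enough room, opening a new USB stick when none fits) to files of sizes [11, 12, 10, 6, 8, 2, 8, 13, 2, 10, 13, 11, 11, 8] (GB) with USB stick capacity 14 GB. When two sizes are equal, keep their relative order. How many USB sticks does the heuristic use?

Sorted descending: 13, 13, 12, 11, 11, 11, 10, 10, 8, 8, 8, 6, 2, 2.
  13 → USB stick 1 (new)  [load 13/14]
  13 → USB stick 2 (new)  [load 13/14]
  12 → USB stick 3 (new)  [load 12/14]
  11 → USB stick 4 (new)  [load 11/14]
  11 → USB stick 5 (new)  [load 11/14]
  11 → USB stick 6 (new)  [load 11/14]
  10 → USB stick 7 (new)  [load 10/14]
  10 → USB stick 8 (new)  [load 10/14]
  8 → USB stick 9 (new)  [load 8/14]
  8 → USB stick 10 (new)  [load 8/14]
  8 → USB stick 11 (new)  [load 8/14]
  6 → USB stick 9  [load 14/14]
  2 → USB stick 3  [load 14/14]
  2 → USB stick 4  [load 13/14]
11 USB sticks opened.

11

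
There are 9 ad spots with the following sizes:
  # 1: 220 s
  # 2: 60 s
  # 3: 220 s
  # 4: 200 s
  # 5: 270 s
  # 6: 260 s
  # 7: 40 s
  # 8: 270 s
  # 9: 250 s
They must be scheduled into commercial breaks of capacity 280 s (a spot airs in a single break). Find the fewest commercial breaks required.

Total = 270 + 270 + 260 + 250 + 220 + 220 + 200 + 60 + 40 = 1790 s.
Lower bound: ⌈1790/280⌉ = 7 commercial breaks.
A packing using 7 commercial breaks:
  break 1: 270 = 270
  break 2: 270 = 270
  break 3: 260 = 260
  break 4: 250 = 250
  break 5: 220 + 60 = 280
  break 6: 220 + 40 = 260
  break 7: 200 = 200
This matches the lower bound, so 7 is optimal.

7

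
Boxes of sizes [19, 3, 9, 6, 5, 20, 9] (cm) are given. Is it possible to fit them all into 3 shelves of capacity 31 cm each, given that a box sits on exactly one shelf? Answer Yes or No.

A valid assignment using 3 shelves:
  shelf 1: 20 + 9 = 29
  shelf 2: 19 + 9 + 3 = 31
  shelf 3: 6 + 5 = 11
Every load is within 31 cm, so 3 shelves suffice.

Yes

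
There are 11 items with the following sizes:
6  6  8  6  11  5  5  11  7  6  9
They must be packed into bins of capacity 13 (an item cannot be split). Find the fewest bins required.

7

Total = 11 + 11 + 9 + 8 + 7 + 6 + 6 + 6 + 6 + 5 + 5 = 80.
Lower bound: ⌈80/13⌉ = 7 bins.
A packing using 7 bins:
  bin 1: 11 = 11
  bin 2: 11 = 11
  bin 3: 9 = 9
  bin 4: 8 + 5 = 13
  bin 5: 7 + 6 = 13
  bin 6: 6 + 6 = 12
  bin 7: 6 + 5 = 11
This matches the lower bound, so 7 is optimal.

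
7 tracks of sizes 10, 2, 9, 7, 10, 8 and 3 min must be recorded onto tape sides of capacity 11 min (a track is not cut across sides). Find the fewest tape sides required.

5

Total = 10 + 10 + 9 + 8 + 7 + 3 + 2 = 49 min.
Lower bound: ⌈49/11⌉ = 5 tape sides.
A packing using 5 tape sides:
  side 1: 10 = 10
  side 2: 10 = 10
  side 3: 9 + 2 = 11
  side 4: 8 + 3 = 11
  side 5: 7 = 7
This matches the lower bound, so 5 is optimal.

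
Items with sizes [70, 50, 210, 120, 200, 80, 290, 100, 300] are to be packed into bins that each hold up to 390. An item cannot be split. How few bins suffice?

Total = 300 + 290 + 210 + 200 + 120 + 100 + 80 + 70 + 50 = 1420.
Lower bound: ⌈1420/390⌉ = 4 bins.
A packing using 4 bins:
  bin 1: 300 + 80 = 380
  bin 2: 290 + 100 = 390
  bin 3: 210 + 120 + 50 = 380
  bin 4: 200 + 70 = 270
This matches the lower bound, so 4 is optimal.

4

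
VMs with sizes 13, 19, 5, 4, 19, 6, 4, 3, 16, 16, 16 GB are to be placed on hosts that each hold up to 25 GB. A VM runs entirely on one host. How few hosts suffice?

Total = 19 + 19 + 16 + 16 + 16 + 13 + 6 + 5 + 4 + 4 + 3 = 121 GB.
Lower bound: ⌈121/25⌉ = 5 hosts.
Also, 6 VMs each exceed 25/2 GB, and no two of those can share a host, so at least 6 hosts are needed.
A packing using 6 hosts:
  host 1: 19 + 6 = 25
  host 2: 19 + 5 = 24
  host 3: 16 + 4 + 4 = 24
  host 4: 16 + 3 = 19
  host 5: 16 = 16
  host 6: 13 = 13
This matches the lower bound, so 6 is optimal.

6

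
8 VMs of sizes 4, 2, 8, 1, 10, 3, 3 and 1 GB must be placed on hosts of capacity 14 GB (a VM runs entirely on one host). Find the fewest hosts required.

3

Total = 10 + 8 + 4 + 3 + 3 + 2 + 1 + 1 = 32 GB.
Lower bound: ⌈32/14⌉ = 3 hosts.
A packing using 3 hosts:
  host 1: 10 + 4 = 14
  host 2: 8 + 3 + 3 = 14
  host 3: 2 + 1 + 1 = 4
This matches the lower bound, so 3 is optimal.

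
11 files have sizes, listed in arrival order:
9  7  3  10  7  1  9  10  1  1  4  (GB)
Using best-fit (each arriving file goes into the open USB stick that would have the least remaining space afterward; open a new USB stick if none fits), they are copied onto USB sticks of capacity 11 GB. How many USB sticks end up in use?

  9 → USB stick 1 (new)  [load 9/11]
  7 → USB stick 2 (new)  [load 7/11]
  3 → USB stick 2  [load 10/11]
  10 → USB stick 3 (new)  [load 10/11]
  7 → USB stick 4 (new)  [load 7/11]
  1 → USB stick 2  [load 11/11]
  9 → USB stick 5 (new)  [load 9/11]
  10 → USB stick 6 (new)  [load 10/11]
  1 → USB stick 3  [load 11/11]
  1 → USB stick 6  [load 11/11]
  4 → USB stick 4  [load 11/11]
6 USB sticks opened.

6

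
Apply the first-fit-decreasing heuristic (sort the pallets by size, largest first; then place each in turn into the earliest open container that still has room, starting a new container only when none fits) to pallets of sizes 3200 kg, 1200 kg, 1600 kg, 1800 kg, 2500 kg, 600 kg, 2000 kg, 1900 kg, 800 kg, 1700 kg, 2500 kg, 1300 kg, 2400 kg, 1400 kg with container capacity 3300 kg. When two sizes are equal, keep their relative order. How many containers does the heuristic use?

8

Sorted descending: 3200, 2500, 2500, 2400, 2000, 1900, 1800, 1700, 1600, 1400, 1300, 1200, 800, 600.
  3200 → container 1 (new)  [load 3200/3300]
  2500 → container 2 (new)  [load 2500/3300]
  2500 → container 3 (new)  [load 2500/3300]
  2400 → container 4 (new)  [load 2400/3300]
  2000 → container 5 (new)  [load 2000/3300]
  1900 → container 6 (new)  [load 1900/3300]
  1800 → container 7 (new)  [load 1800/3300]
  1700 → container 8 (new)  [load 1700/3300]
  1600 → container 8  [load 3300/3300]
  1400 → container 6  [load 3300/3300]
  1300 → container 5  [load 3300/3300]
  1200 → container 7  [load 3000/3300]
  800 → container 2  [load 3300/3300]
  600 → container 3  [load 3100/3300]
8 containers opened.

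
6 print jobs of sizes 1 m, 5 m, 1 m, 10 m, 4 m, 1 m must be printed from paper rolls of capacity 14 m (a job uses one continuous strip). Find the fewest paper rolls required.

2

Total = 10 + 5 + 4 + 1 + 1 + 1 = 22 m.
Lower bound: ⌈22/14⌉ = 2 paper rolls.
A packing using 2 paper rolls:
  roll 1: 10 + 4 = 14
  roll 2: 5 + 1 + 1 + 1 = 8
This matches the lower bound, so 2 is optimal.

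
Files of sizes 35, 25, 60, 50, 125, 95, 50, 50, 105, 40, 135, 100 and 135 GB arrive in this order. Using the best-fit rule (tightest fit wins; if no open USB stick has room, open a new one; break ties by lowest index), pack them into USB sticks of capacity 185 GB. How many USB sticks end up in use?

7

  35 → USB stick 1 (new)  [load 35/185]
  25 → USB stick 1  [load 60/185]
  60 → USB stick 1  [load 120/185]
  50 → USB stick 1  [load 170/185]
  125 → USB stick 2 (new)  [load 125/185]
  95 → USB stick 3 (new)  [load 95/185]
  50 → USB stick 2  [load 175/185]
  50 → USB stick 3  [load 145/185]
  105 → USB stick 4 (new)  [load 105/185]
  40 → USB stick 3  [load 185/185]
  135 → USB stick 5 (new)  [load 135/185]
  100 → USB stick 6 (new)  [load 100/185]
  135 → USB stick 7 (new)  [load 135/185]
7 USB sticks opened.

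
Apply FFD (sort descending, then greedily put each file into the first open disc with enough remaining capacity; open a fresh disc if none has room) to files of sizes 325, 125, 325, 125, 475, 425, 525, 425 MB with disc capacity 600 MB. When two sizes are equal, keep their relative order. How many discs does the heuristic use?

6

Sorted descending: 525, 475, 425, 425, 325, 325, 125, 125.
  525 → disc 1 (new)  [load 525/600]
  475 → disc 2 (new)  [load 475/600]
  425 → disc 3 (new)  [load 425/600]
  425 → disc 4 (new)  [load 425/600]
  325 → disc 5 (new)  [load 325/600]
  325 → disc 6 (new)  [load 325/600]
  125 → disc 2  [load 600/600]
  125 → disc 3  [load 550/600]
6 discs opened.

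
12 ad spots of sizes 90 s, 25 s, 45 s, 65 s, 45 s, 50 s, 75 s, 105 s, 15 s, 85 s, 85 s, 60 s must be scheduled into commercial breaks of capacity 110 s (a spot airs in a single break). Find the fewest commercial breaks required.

Total = 105 + 90 + 85 + 85 + 75 + 65 + 60 + 50 + 45 + 45 + 25 + 15 = 745 s.
Lower bound: ⌈745/110⌉ = 7 commercial breaks.
A packing using 8 commercial breaks:
  break 1: 105 = 105
  break 2: 90 + 15 = 105
  break 3: 85 + 25 = 110
  break 4: 85 = 85
  break 5: 75 = 75
  break 6: 65 + 45 = 110
  break 7: 60 + 50 = 110
  break 8: 45 = 45
No arrangement into 7 commercial breaks stays within capacity, so 8 is optimal.

8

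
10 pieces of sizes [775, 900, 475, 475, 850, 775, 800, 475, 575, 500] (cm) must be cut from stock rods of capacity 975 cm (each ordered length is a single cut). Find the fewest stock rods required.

Total = 900 + 850 + 800 + 775 + 775 + 575 + 500 + 475 + 475 + 475 = 6600 cm.
Lower bound: ⌈6600/975⌉ = 7 stock rods.
A packing using 8 stock rods:
  stock rod 1: 900 = 900
  stock rod 2: 850 = 850
  stock rod 3: 800 = 800
  stock rod 4: 775 = 775
  stock rod 5: 775 = 775
  stock rod 6: 575 = 575
  stock rod 7: 500 + 475 = 975
  stock rod 8: 475 + 475 = 950
No arrangement into 7 stock rods stays within capacity, so 8 is optimal.

8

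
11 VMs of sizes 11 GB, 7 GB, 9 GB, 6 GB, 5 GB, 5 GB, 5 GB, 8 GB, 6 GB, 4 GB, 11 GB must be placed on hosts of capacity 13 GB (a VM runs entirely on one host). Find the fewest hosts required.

7

Total = 11 + 11 + 9 + 8 + 7 + 6 + 6 + 5 + 5 + 5 + 4 = 77 GB.
Lower bound: ⌈77/13⌉ = 6 hosts.
A packing using 7 hosts:
  host 1: 11 = 11
  host 2: 11 = 11
  host 3: 9 + 4 = 13
  host 4: 8 + 5 = 13
  host 5: 7 + 6 = 13
  host 6: 6 + 5 = 11
  host 7: 5 = 5
No arrangement into 6 hosts stays within capacity, so 7 is optimal.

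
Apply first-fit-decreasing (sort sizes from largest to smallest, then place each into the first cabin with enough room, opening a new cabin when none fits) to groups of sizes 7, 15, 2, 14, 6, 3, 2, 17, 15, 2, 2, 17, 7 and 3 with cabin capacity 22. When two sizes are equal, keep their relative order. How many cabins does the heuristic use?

6

Sorted descending: 17, 17, 15, 15, 14, 7, 7, 6, 3, 3, 2, 2, 2, 2.
  17 → cabin 1 (new)  [load 17/22]
  17 → cabin 2 (new)  [load 17/22]
  15 → cabin 3 (new)  [load 15/22]
  15 → cabin 4 (new)  [load 15/22]
  14 → cabin 5 (new)  [load 14/22]
  7 → cabin 3  [load 22/22]
  7 → cabin 4  [load 22/22]
  6 → cabin 5  [load 20/22]
  3 → cabin 1  [load 20/22]
  3 → cabin 2  [load 20/22]
  2 → cabin 1  [load 22/22]
  2 → cabin 2  [load 22/22]
  2 → cabin 5  [load 22/22]
  2 → cabin 6 (new)  [load 2/22]
6 cabins opened.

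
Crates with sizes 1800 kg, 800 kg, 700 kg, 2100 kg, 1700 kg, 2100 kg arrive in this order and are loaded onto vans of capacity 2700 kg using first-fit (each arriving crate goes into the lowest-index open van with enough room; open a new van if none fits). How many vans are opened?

  1800 → van 1 (new)  [load 1800/2700]
  800 → van 1  [load 2600/2700]
  700 → van 2 (new)  [load 700/2700]
  2100 → van 3 (new)  [load 2100/2700]
  1700 → van 2  [load 2400/2700]
  2100 → van 4 (new)  [load 2100/2700]
4 vans opened.

4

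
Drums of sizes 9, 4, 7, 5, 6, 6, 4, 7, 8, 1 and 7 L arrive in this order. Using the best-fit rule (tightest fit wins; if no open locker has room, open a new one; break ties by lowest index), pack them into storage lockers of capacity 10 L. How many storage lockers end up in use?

  9 → locker 1 (new)  [load 9/10]
  4 → locker 2 (new)  [load 4/10]
  7 → locker 3 (new)  [load 7/10]
  5 → locker 2  [load 9/10]
  6 → locker 4 (new)  [load 6/10]
  6 → locker 5 (new)  [load 6/10]
  4 → locker 4  [load 10/10]
  7 → locker 6 (new)  [load 7/10]
  8 → locker 7 (new)  [load 8/10]
  1 → locker 1  [load 10/10]
  7 → locker 8 (new)  [load 7/10]
8 storage lockers opened.

8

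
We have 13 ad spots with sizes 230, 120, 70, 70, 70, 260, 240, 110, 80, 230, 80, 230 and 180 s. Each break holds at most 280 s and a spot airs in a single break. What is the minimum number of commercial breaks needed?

Total = 260 + 240 + 230 + 230 + 230 + 180 + 120 + 110 + 80 + 80 + 70 + 70 + 70 = 1970 s.
Lower bound: ⌈1970/280⌉ = 8 commercial breaks.
A packing using 8 commercial breaks:
  break 1: 260 = 260
  break 2: 240 = 240
  break 3: 230 = 230
  break 4: 230 = 230
  break 5: 230 = 230
  break 6: 180 + 80 = 260
  break 7: 120 + 80 + 70 = 270
  break 8: 110 + 70 + 70 = 250
This matches the lower bound, so 8 is optimal.

8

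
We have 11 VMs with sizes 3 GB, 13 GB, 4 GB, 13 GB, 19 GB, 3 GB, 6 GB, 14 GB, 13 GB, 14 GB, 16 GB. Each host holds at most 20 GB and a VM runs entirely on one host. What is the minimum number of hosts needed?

7

Total = 19 + 16 + 14 + 14 + 13 + 13 + 13 + 6 + 4 + 3 + 3 = 118 GB.
Lower bound: ⌈118/20⌉ = 6 hosts.
Also, 7 VMs each exceed 10 GB, and no two of those can share a host, so at least 7 hosts are needed.
A packing using 7 hosts:
  host 1: 19 = 19
  host 2: 16 + 4 = 20
  host 3: 14 + 6 = 20
  host 4: 14 + 3 + 3 = 20
  host 5: 13 = 13
  host 6: 13 = 13
  host 7: 13 = 13
This matches the lower bound, so 7 is optimal.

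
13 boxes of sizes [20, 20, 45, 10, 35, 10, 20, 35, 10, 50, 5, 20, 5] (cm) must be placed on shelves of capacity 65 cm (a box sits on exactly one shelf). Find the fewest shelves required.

5

Total = 50 + 45 + 35 + 35 + 20 + 20 + 20 + 20 + 10 + 10 + 10 + 5 + 5 = 285 cm.
Lower bound: ⌈285/65⌉ = 5 shelves.
A packing using 5 shelves:
  shelf 1: 50 + 10 + 5 = 65
  shelf 2: 45 + 20 = 65
  shelf 3: 35 + 20 + 10 = 65
  shelf 4: 35 + 20 + 10 = 65
  shelf 5: 20 + 5 = 25
This matches the lower bound, so 5 is optimal.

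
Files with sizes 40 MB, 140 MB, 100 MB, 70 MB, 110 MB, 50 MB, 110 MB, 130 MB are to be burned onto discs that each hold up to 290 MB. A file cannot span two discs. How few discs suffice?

Total = 140 + 130 + 110 + 110 + 100 + 70 + 50 + 40 = 750 MB.
Lower bound: ⌈750/290⌉ = 3 discs.
A packing using 3 discs:
  disc 1: 140 + 130 = 270
  disc 2: 110 + 110 + 70 = 290
  disc 3: 100 + 50 + 40 = 190
This matches the lower bound, so 3 is optimal.

3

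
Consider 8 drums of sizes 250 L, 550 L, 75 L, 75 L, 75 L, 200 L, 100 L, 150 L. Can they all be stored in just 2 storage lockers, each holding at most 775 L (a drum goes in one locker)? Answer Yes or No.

Yes

A valid assignment using 2 storage lockers:
  locker 1: 550 + 200 = 750
  locker 2: 250 + 150 + 100 + 75 + 75 + 75 = 725
Every load is within 775 L, so 2 storage lockers suffice.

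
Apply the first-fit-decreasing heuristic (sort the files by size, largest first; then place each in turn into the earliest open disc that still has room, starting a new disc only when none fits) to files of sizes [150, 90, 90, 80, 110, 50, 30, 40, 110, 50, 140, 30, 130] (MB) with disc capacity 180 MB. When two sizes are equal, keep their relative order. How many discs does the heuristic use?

Sorted descending: 150, 140, 130, 110, 110, 90, 90, 80, 50, 50, 40, 30, 30.
  150 → disc 1 (new)  [load 150/180]
  140 → disc 2 (new)  [load 140/180]
  130 → disc 3 (new)  [load 130/180]
  110 → disc 4 (new)  [load 110/180]
  110 → disc 5 (new)  [load 110/180]
  90 → disc 6 (new)  [load 90/180]
  90 → disc 6  [load 180/180]
  80 → disc 7 (new)  [load 80/180]
  50 → disc 3  [load 180/180]
  50 → disc 4  [load 160/180]
  40 → disc 2  [load 180/180]
  30 → disc 1  [load 180/180]
  30 → disc 5  [load 140/180]
7 discs opened.

7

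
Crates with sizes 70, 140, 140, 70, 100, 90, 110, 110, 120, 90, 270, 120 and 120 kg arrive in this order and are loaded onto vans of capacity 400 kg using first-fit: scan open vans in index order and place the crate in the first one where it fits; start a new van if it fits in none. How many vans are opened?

  70 → van 1 (new)  [load 70/400]
  140 → van 1  [load 210/400]
  140 → van 1  [load 350/400]
  70 → van 2 (new)  [load 70/400]
  100 → van 2  [load 170/400]
  90 → van 2  [load 260/400]
  110 → van 2  [load 370/400]
  110 → van 3 (new)  [load 110/400]
  120 → van 3  [load 230/400]
  90 → van 3  [load 320/400]
  270 → van 4 (new)  [load 270/400]
  120 → van 4  [load 390/400]
  120 → van 5 (new)  [load 120/400]
5 vans opened.

5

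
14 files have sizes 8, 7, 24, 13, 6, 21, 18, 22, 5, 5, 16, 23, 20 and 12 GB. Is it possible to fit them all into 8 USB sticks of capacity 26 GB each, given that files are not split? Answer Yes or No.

No

Total = 200 GB; ⌈200/26⌉ = 8.
The bound of 8 does not rule out 8, but exhaustive search shows no assignment into 8 USB sticks of capacity 26 GB exists — the minimum is 9.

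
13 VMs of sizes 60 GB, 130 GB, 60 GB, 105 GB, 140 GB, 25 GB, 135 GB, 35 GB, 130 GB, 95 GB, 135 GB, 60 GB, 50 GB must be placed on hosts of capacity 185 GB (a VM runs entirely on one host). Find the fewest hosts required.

Total = 140 + 135 + 135 + 130 + 130 + 105 + 95 + 60 + 60 + 60 + 50 + 35 + 25 = 1160 GB.
Lower bound: ⌈1160/185⌉ = 7 hosts.
A packing using 8 hosts:
  host 1: 140 + 35 = 175
  host 2: 135 + 50 = 185
  host 3: 135 + 25 = 160
  host 4: 130 = 130
  host 5: 130 = 130
  host 6: 105 + 60 = 165
  host 7: 95 + 60 = 155
  host 8: 60 = 60
No arrangement into 7 hosts stays within capacity, so 8 is optimal.

8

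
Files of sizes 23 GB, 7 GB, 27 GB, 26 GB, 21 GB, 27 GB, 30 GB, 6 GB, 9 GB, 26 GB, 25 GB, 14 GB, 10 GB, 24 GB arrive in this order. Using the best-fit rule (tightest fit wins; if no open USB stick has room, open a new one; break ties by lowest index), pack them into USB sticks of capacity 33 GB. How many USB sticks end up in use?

  23 → USB stick 1 (new)  [load 23/33]
  7 → USB stick 1  [load 30/33]
  27 → USB stick 2 (new)  [load 27/33]
  26 → USB stick 3 (new)  [load 26/33]
  21 → USB stick 4 (new)  [load 21/33]
  27 → USB stick 5 (new)  [load 27/33]
  30 → USB stick 6 (new)  [load 30/33]
  6 → USB stick 2  [load 33/33]
  9 → USB stick 4  [load 30/33]
  26 → USB stick 7 (new)  [load 26/33]
  25 → USB stick 8 (new)  [load 25/33]
  14 → USB stick 9 (new)  [load 14/33]
  10 → USB stick 9  [load 24/33]
  24 → USB stick 10 (new)  [load 24/33]
10 USB sticks opened.

10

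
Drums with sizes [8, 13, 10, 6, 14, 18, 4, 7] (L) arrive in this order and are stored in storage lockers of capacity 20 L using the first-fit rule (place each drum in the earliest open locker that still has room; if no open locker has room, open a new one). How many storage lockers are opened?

5

  8 → locker 1 (new)  [load 8/20]
  13 → locker 2 (new)  [load 13/20]
  10 → locker 1  [load 18/20]
  6 → locker 2  [load 19/20]
  14 → locker 3 (new)  [load 14/20]
  18 → locker 4 (new)  [load 18/20]
  4 → locker 3  [load 18/20]
  7 → locker 5 (new)  [load 7/20]
5 storage lockers opened.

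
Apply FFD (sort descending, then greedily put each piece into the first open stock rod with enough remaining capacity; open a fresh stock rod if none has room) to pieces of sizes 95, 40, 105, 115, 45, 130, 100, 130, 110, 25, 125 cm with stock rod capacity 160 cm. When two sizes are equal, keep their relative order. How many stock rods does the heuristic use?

Sorted descending: 130, 130, 125, 115, 110, 105, 100, 95, 45, 40, 25.
  130 → stock rod 1 (new)  [load 130/160]
  130 → stock rod 2 (new)  [load 130/160]
  125 → stock rod 3 (new)  [load 125/160]
  115 → stock rod 4 (new)  [load 115/160]
  110 → stock rod 5 (new)  [load 110/160]
  105 → stock rod 6 (new)  [load 105/160]
  100 → stock rod 7 (new)  [load 100/160]
  95 → stock rod 8 (new)  [load 95/160]
  45 → stock rod 4  [load 160/160]
  40 → stock rod 5  [load 150/160]
  25 → stock rod 1  [load 155/160]
8 stock rods opened.

8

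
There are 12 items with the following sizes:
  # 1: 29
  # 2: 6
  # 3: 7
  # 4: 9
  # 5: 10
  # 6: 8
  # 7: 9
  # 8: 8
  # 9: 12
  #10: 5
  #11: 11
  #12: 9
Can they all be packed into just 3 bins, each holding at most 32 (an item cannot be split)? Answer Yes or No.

No

Total = 123; ⌈123/32⌉ = 4.
At least 4 bins are required, but only 3 are allowed.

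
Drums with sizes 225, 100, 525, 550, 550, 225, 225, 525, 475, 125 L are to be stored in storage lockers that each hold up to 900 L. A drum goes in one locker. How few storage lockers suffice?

5

Total = 550 + 550 + 525 + 525 + 475 + 225 + 225 + 225 + 125 + 100 = 3525 L.
Lower bound: ⌈3525/900⌉ = 4 storage lockers.
Also, 5 drums each exceed 450 L, and no two of those can share a locker, so at least 5 storage lockers are needed.
A packing using 5 storage lockers:
  locker 1: 550 + 225 + 125 = 900
  locker 2: 550 + 225 + 100 = 875
  locker 3: 525 + 225 = 750
  locker 4: 525 = 525
  locker 5: 475 = 475
This matches the lower bound, so 5 is optimal.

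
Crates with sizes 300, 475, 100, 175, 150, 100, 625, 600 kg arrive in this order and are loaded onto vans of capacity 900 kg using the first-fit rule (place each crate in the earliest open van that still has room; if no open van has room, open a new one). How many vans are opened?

4

  300 → van 1 (new)  [load 300/900]
  475 → van 1  [load 775/900]
  100 → van 1  [load 875/900]
  175 → van 2 (new)  [load 175/900]
  150 → van 2  [load 325/900]
  100 → van 2  [load 425/900]
  625 → van 3 (new)  [load 625/900]
  600 → van 4 (new)  [load 600/900]
4 vans opened.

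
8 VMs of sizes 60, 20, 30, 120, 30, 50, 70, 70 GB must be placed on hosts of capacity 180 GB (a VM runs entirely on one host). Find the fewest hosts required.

3

Total = 120 + 70 + 70 + 60 + 50 + 30 + 30 + 20 = 450 GB.
Lower bound: ⌈450/180⌉ = 3 hosts.
A packing using 3 hosts:
  host 1: 120 + 60 = 180
  host 2: 70 + 70 + 30 = 170
  host 3: 50 + 30 + 20 = 100
This matches the lower bound, so 3 is optimal.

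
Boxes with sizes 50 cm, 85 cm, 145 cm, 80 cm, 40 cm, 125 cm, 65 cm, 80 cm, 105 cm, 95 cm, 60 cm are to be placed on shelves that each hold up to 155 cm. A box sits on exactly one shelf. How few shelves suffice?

7

Total = 145 + 125 + 105 + 95 + 85 + 80 + 80 + 65 + 60 + 50 + 40 = 930 cm.
Lower bound: ⌈930/155⌉ = 6 shelves.
Also, 7 boxes each exceed 155/2 cm, and no two of those can share a shelf, so at least 7 shelves are needed.
A packing using 7 shelves:
  shelf 1: 145 = 145
  shelf 2: 125 = 125
  shelf 3: 105 + 50 = 155
  shelf 4: 95 + 60 = 155
  shelf 5: 85 + 65 = 150
  shelf 6: 80 + 40 = 120
  shelf 7: 80 = 80
This matches the lower bound, so 7 is optimal.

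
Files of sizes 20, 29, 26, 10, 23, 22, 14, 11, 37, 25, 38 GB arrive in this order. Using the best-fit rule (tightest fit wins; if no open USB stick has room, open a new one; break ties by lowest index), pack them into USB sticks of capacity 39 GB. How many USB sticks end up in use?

  20 → USB stick 1 (new)  [load 20/39]
  29 → USB stick 2 (new)  [load 29/39]
  26 → USB stick 3 (new)  [load 26/39]
  10 → USB stick 2  [load 39/39]
  23 → USB stick 4 (new)  [load 23/39]
  22 → USB stick 5 (new)  [load 22/39]
  14 → USB stick 4  [load 37/39]
  11 → USB stick 3  [load 37/39]
  37 → USB stick 6 (new)  [load 37/39]
  25 → USB stick 7 (new)  [load 25/39]
  38 → USB stick 8 (new)  [load 38/39]
8 USB sticks opened.

8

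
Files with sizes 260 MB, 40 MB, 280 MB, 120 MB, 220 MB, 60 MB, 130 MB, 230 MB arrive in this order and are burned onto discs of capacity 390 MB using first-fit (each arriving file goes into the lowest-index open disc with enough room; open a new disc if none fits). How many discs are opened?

4

  260 → disc 1 (new)  [load 260/390]
  40 → disc 1  [load 300/390]
  280 → disc 2 (new)  [load 280/390]
  120 → disc 3 (new)  [load 120/390]
  220 → disc 3  [load 340/390]
  60 → disc 1  [load 360/390]
  130 → disc 4 (new)  [load 130/390]
  230 → disc 4  [load 360/390]
4 discs opened.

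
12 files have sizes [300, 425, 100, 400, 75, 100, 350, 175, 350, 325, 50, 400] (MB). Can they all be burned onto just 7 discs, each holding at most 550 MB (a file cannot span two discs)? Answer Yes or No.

A valid assignment using 7 discs:
  disc 1: 425 + 100 = 525
  disc 2: 400 + 100 + 50 = 550
  disc 3: 400 + 75 = 475
  disc 4: 350 + 175 = 525
  disc 5: 350 = 350
  disc 6: 325 = 325
  disc 7: 300 = 300
Every load is within 550 MB, so 7 discs suffice.

Yes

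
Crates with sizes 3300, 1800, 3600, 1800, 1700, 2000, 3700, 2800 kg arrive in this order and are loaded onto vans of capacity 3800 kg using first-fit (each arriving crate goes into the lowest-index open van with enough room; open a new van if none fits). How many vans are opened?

6

  3300 → van 1 (new)  [load 3300/3800]
  1800 → van 2 (new)  [load 1800/3800]
  3600 → van 3 (new)  [load 3600/3800]
  1800 → van 2  [load 3600/3800]
  1700 → van 4 (new)  [load 1700/3800]
  2000 → van 4  [load 3700/3800]
  3700 → van 5 (new)  [load 3700/3800]
  2800 → van 6 (new)  [load 2800/3800]
6 vans opened.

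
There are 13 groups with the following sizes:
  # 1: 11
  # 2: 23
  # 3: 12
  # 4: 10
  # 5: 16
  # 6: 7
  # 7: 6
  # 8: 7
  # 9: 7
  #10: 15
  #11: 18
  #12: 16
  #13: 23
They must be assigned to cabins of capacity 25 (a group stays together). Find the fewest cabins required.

Total = 23 + 23 + 18 + 16 + 16 + 15 + 12 + 11 + 10 + 7 + 7 + 7 + 6 = 171.
Lower bound: ⌈171/25⌉ = 7 cabins.
A packing using 8 cabins:
  cabin 1: 23 = 23
  cabin 2: 23 = 23
  cabin 3: 18 + 7 = 25
  cabin 4: 16 + 7 = 23
  cabin 5: 16 + 7 = 23
  cabin 6: 15 + 10 = 25
  cabin 7: 12 + 11 = 23
  cabin 8: 6 = 6
No arrangement into 7 cabins stays within capacity, so 8 is optimal.

8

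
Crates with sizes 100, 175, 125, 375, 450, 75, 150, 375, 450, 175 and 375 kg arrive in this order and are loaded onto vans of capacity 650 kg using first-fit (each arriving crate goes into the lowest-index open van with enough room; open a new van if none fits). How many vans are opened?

  100 → van 1 (new)  [load 100/650]
  175 → van 1  [load 275/650]
  125 → van 1  [load 400/650]
  375 → van 2 (new)  [load 375/650]
  450 → van 3 (new)  [load 450/650]
  75 → van 1  [load 475/650]
  150 → van 1  [load 625/650]
  375 → van 4 (new)  [load 375/650]
  450 → van 5 (new)  [load 450/650]
  175 → van 2  [load 550/650]
  375 → van 6 (new)  [load 375/650]
6 vans opened.

6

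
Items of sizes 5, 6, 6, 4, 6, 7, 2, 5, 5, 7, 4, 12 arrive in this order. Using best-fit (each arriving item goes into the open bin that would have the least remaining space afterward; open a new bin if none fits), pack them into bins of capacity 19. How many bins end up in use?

  5 → bin 1 (new)  [load 5/19]
  6 → bin 1  [load 11/19]
  6 → bin 1  [load 17/19]
  4 → bin 2 (new)  [load 4/19]
  6 → bin 2  [load 10/19]
  7 → bin 2  [load 17/19]
  2 → bin 1  [load 19/19]
  5 → bin 3 (new)  [load 5/19]
  5 → bin 3  [load 10/19]
  7 → bin 3  [load 17/19]
  4 → bin 4 (new)  [load 4/19]
  12 → bin 4  [load 16/19]
4 bins opened.

4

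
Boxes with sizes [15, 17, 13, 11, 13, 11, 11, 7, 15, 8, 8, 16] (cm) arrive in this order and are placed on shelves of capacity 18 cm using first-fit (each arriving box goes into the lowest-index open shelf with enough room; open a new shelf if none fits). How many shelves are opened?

10

  15 → shelf 1 (new)  [load 15/18]
  17 → shelf 2 (new)  [load 17/18]
  13 → shelf 3 (new)  [load 13/18]
  11 → shelf 4 (new)  [load 11/18]
  13 → shelf 5 (new)  [load 13/18]
  11 → shelf 6 (new)  [load 11/18]
  11 → shelf 7 (new)  [load 11/18]
  7 → shelf 4  [load 18/18]
  15 → shelf 8 (new)  [load 15/18]
  8 → shelf 9 (new)  [load 8/18]
  8 → shelf 9  [load 16/18]
  16 → shelf 10 (new)  [load 16/18]
10 shelves opened.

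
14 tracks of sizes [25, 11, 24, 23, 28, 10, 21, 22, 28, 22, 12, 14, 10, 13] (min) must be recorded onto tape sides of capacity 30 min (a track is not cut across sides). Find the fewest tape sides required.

11

Total = 28 + 28 + 25 + 24 + 23 + 22 + 22 + 21 + 14 + 13 + 12 + 11 + 10 + 10 = 263 min.
Lower bound: ⌈263/30⌉ = 9 tape sides.
A packing using 11 tape sides:
  side 1: 28 = 28
  side 2: 28 = 28
  side 3: 25 = 25
  side 4: 24 = 24
  side 5: 23 = 23
  side 6: 22 = 22
  side 7: 22 = 22
  side 8: 21 = 21
  side 9: 14 + 13 = 27
  side 10: 12 + 11 = 23
  side 11: 10 + 10 = 20
No arrangement into 10 tape sides stays within capacity, so 11 is optimal.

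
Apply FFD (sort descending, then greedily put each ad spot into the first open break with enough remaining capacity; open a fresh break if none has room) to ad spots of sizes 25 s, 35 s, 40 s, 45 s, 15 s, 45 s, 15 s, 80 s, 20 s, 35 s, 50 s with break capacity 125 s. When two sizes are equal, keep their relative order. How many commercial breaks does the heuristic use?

4

Sorted descending: 80, 50, 45, 45, 40, 35, 35, 25, 20, 15, 15.
  80 → break 1 (new)  [load 80/125]
  50 → break 2 (new)  [load 50/125]
  45 → break 1  [load 125/125]
  45 → break 2  [load 95/125]
  40 → break 3 (new)  [load 40/125]
  35 → break 3  [load 75/125]
  35 → break 3  [load 110/125]
  25 → break 2  [load 120/125]
  20 → break 4 (new)  [load 20/125]
  15 → break 3  [load 125/125]
  15 → break 4  [load 35/125]
4 commercial breaks opened.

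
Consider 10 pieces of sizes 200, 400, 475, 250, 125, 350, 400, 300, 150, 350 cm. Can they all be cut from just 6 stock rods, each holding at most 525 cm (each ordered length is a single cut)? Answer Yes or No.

Total = 3000 cm; ⌈3000/525⌉ = 6.
The bound of 6 does not rule out 6, but exhaustive search shows no assignment into 6 stock rods of capacity 525 cm exists — the minimum is 7.

No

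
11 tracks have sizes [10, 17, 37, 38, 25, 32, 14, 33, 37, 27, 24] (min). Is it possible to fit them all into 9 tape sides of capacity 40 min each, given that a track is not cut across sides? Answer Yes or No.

Yes

A valid assignment using 9 tape sides:
  side 1: 38 = 38
  side 2: 37 = 37
  side 3: 37 = 37
  side 4: 33 = 33
  side 5: 32 = 32
  side 6: 27 + 10 = 37
  side 7: 25 + 14 = 39
  side 8: 24 = 24
  side 9: 17 = 17
Every load is within 40 min, so 9 tape sides suffice.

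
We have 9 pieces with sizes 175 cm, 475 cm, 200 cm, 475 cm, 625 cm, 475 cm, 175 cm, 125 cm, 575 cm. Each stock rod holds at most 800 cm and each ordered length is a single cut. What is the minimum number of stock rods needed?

Total = 625 + 575 + 475 + 475 + 475 + 200 + 175 + 175 + 125 = 3300 cm.
Lower bound: ⌈3300/800⌉ = 5 stock rods.
A packing using 5 stock rods:
  stock rod 1: 625 + 175 = 800
  stock rod 2: 575 + 200 = 775
  stock rod 3: 475 + 175 + 125 = 775
  stock rod 4: 475 = 475
  stock rod 5: 475 = 475
This matches the lower bound, so 5 is optimal.

5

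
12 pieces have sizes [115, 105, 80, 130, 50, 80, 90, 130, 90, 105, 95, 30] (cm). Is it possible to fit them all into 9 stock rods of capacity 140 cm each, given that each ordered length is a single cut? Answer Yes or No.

Total = 1100 cm; ⌈1100/140⌉ = 8.
10 pieces each exceed half the capacity and cannot share a stock rod, forcing at least 10 stock rods.
At least 10 stock rods are required, but only 9 are allowed.

No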